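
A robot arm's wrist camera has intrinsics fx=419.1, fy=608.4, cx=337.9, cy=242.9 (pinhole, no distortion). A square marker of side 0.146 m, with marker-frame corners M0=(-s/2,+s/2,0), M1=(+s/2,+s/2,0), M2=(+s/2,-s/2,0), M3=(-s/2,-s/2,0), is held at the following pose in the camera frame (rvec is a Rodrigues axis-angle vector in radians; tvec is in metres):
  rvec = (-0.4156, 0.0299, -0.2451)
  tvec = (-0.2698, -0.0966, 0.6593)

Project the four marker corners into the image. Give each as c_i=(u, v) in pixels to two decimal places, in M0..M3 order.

Intrinsics K: fx=419.1, fy=608.4, cx=337.9, cy=242.9
Marker side s = 0.146 m; corners in marker frame (Z=0):
  M0 = (-0.0730, +0.0730, 0)
  M1 = (+0.0730, +0.0730, 0)
  M2 = (+0.0730, -0.0730, 0)
  M3 = (-0.0730, -0.0730, 0)
rvec = (-0.4156, 0.0299, -0.2451), |rvec| = θ = 0.48342 rad = 27.698°
Rodrigues: sinθ=0.46481, 1−cosθ=0.11459; R = I + sinθ·[k]× + (1−cosθ)·[k]×²:
    [+0.97011 +0.22957 +0.07870]
    [-0.24176 +0.88585 +0.39601]
    [+0.02120 -0.40319 +0.91487]
t = (-0.2698, -0.0966, 0.6593) m
M0: Pc = R·M0+t = (-0.32386, -0.01428, +0.62832); u = 419.1·(-0.32386)/0.62832 + 337.9 = 121.8804, v = 608.4·(-0.01428)/0.62832 + 242.9 = 229.0683
M1: Pc = R·M1+t = (-0.18222, -0.04958, +0.63141); u = 419.1·(-0.18222)/0.63141 + 337.9 = 216.9494, v = 608.4·(-0.04958)/0.63141 + 242.9 = 195.1259
M2: Pc = R·M2+t = (-0.21574, -0.17892, +0.69028); u = 419.1·(-0.21574)/0.69028 + 337.9 = 206.9140, v = 608.4·(-0.17892)/0.69028 + 242.9 = 85.2074
M3: Pc = R·M3+t = (-0.35738, -0.14362, +0.68719); u = 419.1·(-0.35738)/0.68719 + 337.9 = 119.9437, v = 608.4·(-0.14362)/0.68719 + 242.9 = 115.7471

c0=(121.88, 229.07) c1=(216.95, 195.13) c2=(206.91, 85.21) c3=(119.94, 115.75)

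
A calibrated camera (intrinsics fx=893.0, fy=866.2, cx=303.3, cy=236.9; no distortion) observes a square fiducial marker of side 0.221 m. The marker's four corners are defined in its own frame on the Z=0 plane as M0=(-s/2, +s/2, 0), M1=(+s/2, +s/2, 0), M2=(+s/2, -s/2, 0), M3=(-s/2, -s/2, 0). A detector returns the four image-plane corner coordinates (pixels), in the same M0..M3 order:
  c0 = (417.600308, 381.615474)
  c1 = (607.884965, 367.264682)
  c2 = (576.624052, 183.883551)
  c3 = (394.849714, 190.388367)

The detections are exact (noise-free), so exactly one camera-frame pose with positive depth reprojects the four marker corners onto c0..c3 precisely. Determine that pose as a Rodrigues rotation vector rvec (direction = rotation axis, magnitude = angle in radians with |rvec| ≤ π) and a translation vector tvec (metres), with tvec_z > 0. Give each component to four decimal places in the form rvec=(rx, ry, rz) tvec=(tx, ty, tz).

rvec=(-0.2426, -0.1716, -0.0668) tvec=(0.2216, 0.0479, 1.0024)

Intrinsics K: fx=893.0, fy=866.2, cx=303.3, cy=236.9
Marker side s = 0.221 m; corners in marker frame (Z=0):
  M0 = (-0.1105, +0.1105, 0)
  M1 = (+0.1105, +0.1105, 0)
  M2 = (+0.1105, -0.1105, 0)
  M3 = (-0.1105, -0.1105, 0)
Detected image corners:
  c0 = (417.600308, 381.615474) px
  c1 = (607.884965, 367.264682) px
  c2 = (576.624052, 183.883551) px
  c3 = (394.849714, 190.388367) px
Planar DLT: solve 8×8 A·h = b for H (H[2,2]=1):
  H  [+929.42885 +6.43241 +500.70768]
  H  [+2.85639 +781.86209 +278.27883]
  H  [+0.17659 -0.23264 +1.00000]
B = K⁻¹H; ‖b₁‖=0.997602, ‖b₂‖=0.997602; λ = 2/(‖b₁‖+‖b₂‖) = 1.002404, sign → tz>0 ⇒ λ=+1.002404
r₁ = λ·B[:,0] = (+0.98317,-0.04511,+0.17702); r₂ = λ·B[:,1] = (+0.08642,+0.96858,-0.23320)
r₃ = r₁×r₂ = (-0.16094,+0.24457,+0.95618); SVD([r₁ r₂ r₃]) → R = UVᵀ:
  R  [+0.98317 +0.08642 -0.16094]
  R  [-0.04511 +0.96858 +0.24457]
  R  [+0.17702 -0.23320 +0.95618]
t = (+0.22159, +0.04789, +1.00240) m
tr R = 2.907938; θ = arccos((tr R − 1)/2) = 0.304593 rad = 17.452°
axis k = ((R−Rᵀ)₃₂, (R−Rᵀ)₁₃, (R−Rᵀ)₂₁) / (2 sinθ) = (-0.796529, -0.563431, -0.219287)
rvec = θ·k = (-0.242617, -0.171617, -0.066793)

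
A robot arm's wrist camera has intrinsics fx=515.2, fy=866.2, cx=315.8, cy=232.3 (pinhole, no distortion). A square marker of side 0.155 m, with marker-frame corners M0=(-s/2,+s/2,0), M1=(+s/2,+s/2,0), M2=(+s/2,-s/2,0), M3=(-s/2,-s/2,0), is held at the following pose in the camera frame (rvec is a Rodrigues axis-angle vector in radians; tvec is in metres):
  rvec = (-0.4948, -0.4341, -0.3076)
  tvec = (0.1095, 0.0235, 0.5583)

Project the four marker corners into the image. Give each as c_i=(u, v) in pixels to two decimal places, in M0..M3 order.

Intrinsics K: fx=515.2, fy=866.2, cx=315.8, cy=232.3
Marker side s = 0.155 m; corners in marker frame (Z=0):
  M0 = (-0.0775, +0.0775, 0)
  M1 = (+0.0775, +0.0775, 0)
  M2 = (+0.0775, -0.0775, 0)
  M3 = (-0.0775, -0.0775, 0)
rvec = (-0.4948, -0.4341, -0.3076), |rvec| = θ = 0.72656 rad = 41.629°
Rodrigues: sinθ=0.66430, 1−cosθ=0.25254; R = I + sinθ·[k]× + (1−cosθ)·[k]×²:
    [+0.86459 +0.38400 -0.32409]
    [-0.17849 +0.83761 +0.51628]
    [+0.46971 -0.38852 +0.79273]
t = (0.1095, 0.0235, 0.5583) m
M0: Pc = R·M0+t = (+0.07225, +0.10225, +0.49179); u = 515.2·(+0.07225)/0.49179 + 315.8 = 391.4942, v = 866.2·(+0.10225)/0.49179 + 232.3 = 412.3926
M1: Pc = R·M1+t = (+0.20627, +0.07458, +0.56459); u = 515.2·(+0.20627)/0.56459 + 315.8 = 504.0205, v = 866.2·(+0.07458)/0.56459 + 232.3 = 346.7244
M2: Pc = R·M2+t = (+0.14675, -0.05525, +0.62481); u = 515.2·(+0.14675)/0.62481 + 315.8 = 436.8016, v = 866.2·(-0.05525)/0.62481 + 232.3 = 155.7080
M3: Pc = R·M3+t = (+0.01273, -0.02758, +0.55201); u = 515.2·(+0.01273)/0.55201 + 315.8 = 327.6856, v = 866.2·(-0.02758)/0.55201 + 232.3 = 189.0185

c0=(391.49, 412.39) c1=(504.02, 346.72) c2=(436.80, 155.71) c3=(327.69, 189.02)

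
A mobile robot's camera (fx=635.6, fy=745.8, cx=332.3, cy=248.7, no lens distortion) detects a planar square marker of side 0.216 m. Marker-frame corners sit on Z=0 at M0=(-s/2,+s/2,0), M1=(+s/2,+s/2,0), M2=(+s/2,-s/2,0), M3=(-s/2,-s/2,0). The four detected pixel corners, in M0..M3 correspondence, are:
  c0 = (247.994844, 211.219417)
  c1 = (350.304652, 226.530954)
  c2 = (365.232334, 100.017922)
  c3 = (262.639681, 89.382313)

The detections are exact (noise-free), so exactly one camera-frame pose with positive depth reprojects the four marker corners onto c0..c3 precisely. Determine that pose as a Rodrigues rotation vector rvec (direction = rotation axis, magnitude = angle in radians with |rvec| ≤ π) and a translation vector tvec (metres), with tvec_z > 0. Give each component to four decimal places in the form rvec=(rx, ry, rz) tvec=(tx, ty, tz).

Intrinsics K: fx=635.6, fy=745.8, cx=332.3, cy=248.7
Marker side s = 0.216 m; corners in marker frame (Z=0):
  M0 = (-0.1080, +0.1080, 0)
  M1 = (+0.1080, +0.1080, 0)
  M2 = (+0.1080, -0.1080, 0)
  M3 = (-0.1080, -0.1080, 0)
Detected image corners:
  c0 = (247.994844, 211.219417) px
  c1 = (350.304652, 226.530954) px
  c2 = (365.232334, 100.017922) px
  c3 = (262.639681, 89.382313) px
Planar DLT: solve 8×8 A·h = b for H (H[2,2]=1):
  H  [+421.26215 -72.18106 +305.59519]
  H  [+32.91509 +572.77020 +156.58464]
  H  [-0.17306 -0.01220 +1.00000]
B = K⁻¹H; ‖b₁‖=0.779562, ‖b₂‖=0.779562; λ = 2/(‖b₁‖+‖b₂‖) = 1.282772, sign → tz>0 ⇒ λ=+1.282772
r₁ = λ·B[:,0] = (+0.96626,+0.13064,-0.22200); r₂ = λ·B[:,1] = (-0.13750,+0.99038,-0.01564)
r₃ = r₁×r₂ = (+0.21782,+0.04564,+0.97492); SVD([r₁ r₂ r₃]) → R = UVᵀ:
  R  [+0.96626 -0.13750 +0.21782]
  R  [+0.13064 +0.99038 +0.04564]
  R  [-0.22200 -0.01564 +0.97492]
t = (-0.05390, -0.15844, +1.28277) m
tr R = 2.931557; θ = arccos((tr R − 1)/2) = 0.262368 rad = 15.033°
axis k = ((R−Rᵀ)₃₂, (R−Rᵀ)₁₃, (R−Rᵀ)₂₁) / (2 sinθ) = (-0.118140, +0.847849, +0.516909)
rvec = θ·k = (-0.030996, +0.222449, +0.135620)

rvec=(-0.0310, 0.2224, 0.1356) tvec=(-0.0539, -0.1584, 1.2828)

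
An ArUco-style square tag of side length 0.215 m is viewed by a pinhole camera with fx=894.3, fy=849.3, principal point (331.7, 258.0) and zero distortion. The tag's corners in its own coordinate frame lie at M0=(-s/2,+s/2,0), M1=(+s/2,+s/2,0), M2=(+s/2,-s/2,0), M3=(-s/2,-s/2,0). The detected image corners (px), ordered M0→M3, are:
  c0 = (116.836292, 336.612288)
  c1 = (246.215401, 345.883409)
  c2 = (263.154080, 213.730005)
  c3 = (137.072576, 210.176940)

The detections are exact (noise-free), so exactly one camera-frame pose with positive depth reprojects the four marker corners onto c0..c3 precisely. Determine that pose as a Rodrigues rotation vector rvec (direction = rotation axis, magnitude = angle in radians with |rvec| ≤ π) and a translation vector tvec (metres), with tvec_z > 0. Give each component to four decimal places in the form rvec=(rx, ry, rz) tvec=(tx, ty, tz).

Intrinsics K: fx=894.3, fy=849.3, cx=331.7, cy=258.0
Marker side s = 0.215 m; corners in marker frame (Z=0):
  M0 = (-0.1075, +0.1075, 0)
  M1 = (+0.1075, +0.1075, 0)
  M2 = (+0.1075, -0.1075, 0)
  M3 = (-0.1075, -0.1075, 0)
Detected image corners:
  c0 = (116.836292, 336.612288) px
  c1 = (246.215401, 345.883409) px
  c2 = (263.154080, 213.730005) px
  c3 = (137.072576, 210.176940) px
Planar DLT: solve 8×8 A·h = b for H (H[2,2]=1):
  H  [+556.12988 -115.03706 +189.60688]
  H  [-25.24241 +559.88953 +275.49726]
  H  [-0.19831 -0.14894 +1.00000]
B = K⁻¹H; ‖b₁‖=0.723783, ‖b₂‖=0.723783; λ = 2/(‖b₁‖+‖b₂‖) = 1.381630, sign → tz>0 ⇒ λ=+1.381630
r₁ = λ·B[:,0] = (+0.96081,+0.04217,-0.27399); r₂ = λ·B[:,1] = (-0.10140,+0.97333,-0.20578)
r₃ = r₁×r₂ = (+0.25801,+0.22549,+0.93946); SVD([r₁ r₂ r₃]) → R = UVᵀ:
  R  [+0.96081 -0.10140 +0.25801]
  R  [+0.04217 +0.97333 +0.22549]
  R  [-0.27399 -0.20578 +0.93946]
t = (-0.21952, +0.02846, +1.38163) m
tr R = 2.873597; θ = arccos((tr R − 1)/2) = 0.357431 rad = 20.479°
axis k = ((R−Rᵀ)₃₂, (R−Rᵀ)₁₃, (R−Rᵀ)₂₁) / (2 sinθ) = (-0.616331, +0.760288, +0.205177)
rvec = θ·k = (-0.220296, +0.271751, +0.073337)

rvec=(-0.2203, 0.2718, 0.0733) tvec=(-0.2195, 0.0285, 1.3816)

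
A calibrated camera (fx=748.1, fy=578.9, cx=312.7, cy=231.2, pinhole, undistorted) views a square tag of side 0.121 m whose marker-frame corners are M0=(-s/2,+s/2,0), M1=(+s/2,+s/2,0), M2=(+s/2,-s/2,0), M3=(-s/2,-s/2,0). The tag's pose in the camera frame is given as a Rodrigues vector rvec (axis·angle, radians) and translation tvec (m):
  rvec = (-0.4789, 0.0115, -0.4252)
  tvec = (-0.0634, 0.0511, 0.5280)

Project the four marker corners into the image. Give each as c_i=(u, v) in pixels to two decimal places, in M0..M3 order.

Intrinsics K: fx=748.1, fy=578.9, cx=312.7, cy=231.2
Marker side s = 0.121 m; corners in marker frame (Z=0):
  M0 = (-0.0605, +0.0605, 0)
  M1 = (+0.0605, +0.0605, 0)
  M2 = (+0.0605, -0.0605, 0)
  M3 = (-0.0605, -0.0605, 0)
rvec = (-0.4789, 0.0115, -0.4252), |rvec| = θ = 0.64053 rad = 36.699°
Rodrigues: sinθ=0.59762, 1−cosθ=0.19822; R = I + sinθ·[k]× + (1−cosθ)·[k]×²:
    [+0.91259 +0.39406 +0.10911]
    [-0.39938 +0.80185 +0.44446]
    [+0.08765 -0.44918 +0.88913]
t = (-0.0634, 0.0511, 0.5280) m
M0: Pc = R·M0+t = (-0.09477, +0.12377, +0.49552); u = 748.1·(-0.09477)/0.49552 + 312.7 = 169.6218, v = 578.9·(+0.12377)/0.49552 + 231.2 = 375.8006
M1: Pc = R·M1+t = (+0.01565, +0.07545, +0.50613); u = 748.1·(+0.01565)/0.50613 + 312.7 = 335.8348, v = 578.9·(+0.07545)/0.50613 + 231.2 = 317.4977
M2: Pc = R·M2+t = (-0.03203, -0.02157, +0.56048); u = 748.1·(-0.03203)/0.56048 + 312.7 = 269.9495, v = 578.9·(-0.02157)/0.56048 + 231.2 = 208.9169
M3: Pc = R·M3+t = (-0.14245, +0.02675, +0.54987); u = 748.1·(-0.14245)/0.54987 + 312.7 = 118.8947, v = 578.9·(+0.02675)/0.54987 + 231.2 = 259.3628

c0=(169.62, 375.80) c1=(335.83, 317.50) c2=(269.95, 208.92) c3=(118.89, 259.36)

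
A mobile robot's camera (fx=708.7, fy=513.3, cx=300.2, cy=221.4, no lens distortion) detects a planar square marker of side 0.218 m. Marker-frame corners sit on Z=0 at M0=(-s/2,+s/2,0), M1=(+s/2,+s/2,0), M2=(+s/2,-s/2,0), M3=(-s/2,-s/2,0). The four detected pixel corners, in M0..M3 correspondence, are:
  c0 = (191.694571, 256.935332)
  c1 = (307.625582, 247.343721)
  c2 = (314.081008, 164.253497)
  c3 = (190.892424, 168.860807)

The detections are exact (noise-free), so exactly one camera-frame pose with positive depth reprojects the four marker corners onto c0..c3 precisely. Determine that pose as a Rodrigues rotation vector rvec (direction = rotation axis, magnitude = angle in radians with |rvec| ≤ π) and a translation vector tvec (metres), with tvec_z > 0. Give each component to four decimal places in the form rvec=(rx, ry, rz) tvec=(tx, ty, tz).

Intrinsics K: fx=708.7, fy=513.3, cx=300.2, cy=221.4
Marker side s = 0.218 m; corners in marker frame (Z=0):
  M0 = (-0.1090, +0.1090, 0)
  M1 = (+0.1090, +0.1090, 0)
  M2 = (+0.1090, -0.1090, 0)
  M3 = (-0.1090, -0.1090, 0)
Detected image corners:
  c0 = (191.694571, 256.935332) px
  c1 = (307.625582, 247.343721) px
  c2 = (314.081008, 164.253497) px
  c3 = (190.892424, 168.860807) px
Planar DLT: solve 8×8 A·h = b for H (H[2,2]=1):
  H  [+620.93999 +58.14419 +252.92445]
  H  [+27.96172 +451.95011 +210.56665]
  H  [+0.29082 +0.28533 +1.00000]
B = K⁻¹H; ‖b₁‖=0.810302, ‖b₂‖=0.810302; λ = 2/(‖b₁‖+‖b₂‖) = 1.234108, sign → tz>0 ⇒ λ=+1.234108
r₁ = λ·B[:,0] = (+0.92925,-0.08758,+0.35891); r₂ = λ·B[:,1] = (-0.04791,+0.93473,+0.35212)
r₃ = r₁×r₂ = (-0.36632,-0.34441,+0.86440); SVD([r₁ r₂ r₃]) → R = UVᵀ:
  R  [+0.92925 -0.04791 -0.36632]
  R  [-0.08758 +0.93473 -0.34441]
  R  [+0.35891 +0.35212 +0.86440]
t = (-0.08232, -0.02605, +1.23411) m
tr R = 2.728384; θ = arccos((tr R − 1)/2) = 0.527254 rad = 30.209°
axis k = ((R−Rᵀ)₃₂, (R−Rᵀ)₁₃, (R−Rᵀ)₂₁) / (2 sinθ) = (+0.692155, -0.720671, -0.039423)
rvec = θ·k = (+0.364942, -0.379977, -0.020786)

rvec=(0.3649, -0.3800, -0.0208) tvec=(-0.0823, -0.0260, 1.2341)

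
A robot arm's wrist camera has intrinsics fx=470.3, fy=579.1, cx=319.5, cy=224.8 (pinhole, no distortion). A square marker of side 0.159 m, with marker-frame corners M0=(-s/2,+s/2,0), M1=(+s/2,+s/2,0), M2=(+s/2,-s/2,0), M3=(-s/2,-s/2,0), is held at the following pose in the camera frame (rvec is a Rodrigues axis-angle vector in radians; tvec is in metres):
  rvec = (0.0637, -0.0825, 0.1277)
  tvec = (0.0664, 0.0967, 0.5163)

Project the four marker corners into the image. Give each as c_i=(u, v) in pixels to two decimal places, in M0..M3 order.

c0=(298.92, 411.23) c1=(439.50, 428.11) c2=(460.35, 255.97) c3=(317.76, 234.10)

Intrinsics K: fx=470.3, fy=579.1, cx=319.5, cy=224.8
Marker side s = 0.159 m; corners in marker frame (Z=0):
  M0 = (-0.0795, +0.0795, 0)
  M1 = (+0.0795, +0.0795, 0)
  M2 = (+0.0795, -0.0795, 0)
  M3 = (-0.0795, -0.0795, 0)
rvec = (0.0637, -0.0825, 0.1277), |rvec| = θ = 0.16484 rad = 9.444°
Rodrigues: sinθ=0.16409, 1−cosθ=0.01355; R = I + sinθ·[k]× + (1−cosθ)·[k]×²:
    [+0.98847 -0.12974 -0.07807]
    [+0.12450 +0.98984 -0.06867]
    [+0.08618 +0.05816 +0.99458]
t = (0.0664, 0.0967, 0.5163) m
M0: Pc = R·M0+t = (-0.02250, +0.16549, +0.51407); u = 470.3·(-0.02250)/0.51407 + 319.5 = 298.9177, v = 579.1·(+0.16549)/0.51407 + 224.8 = 411.2290
M1: Pc = R·M1+t = (+0.13467, +0.18529, +0.52778); u = 470.3·(+0.13467)/0.52778 + 319.5 = 439.5031, v = 579.1·(+0.18529)/0.52778 + 224.8 = 428.1092
M2: Pc = R·M2+t = (+0.15530, +0.02791, +0.51853); u = 470.3·(+0.15530)/0.51853 + 319.5 = 460.3537, v = 579.1·(+0.02791)/0.51853 + 224.8 = 255.9653
M3: Pc = R·M3+t = (-0.00187, +0.00811, +0.50482); u = 470.3·(-0.00187)/0.50482 + 319.5 = 317.7591, v = 579.1·(+0.00811)/0.50482 + 224.8 = 234.1031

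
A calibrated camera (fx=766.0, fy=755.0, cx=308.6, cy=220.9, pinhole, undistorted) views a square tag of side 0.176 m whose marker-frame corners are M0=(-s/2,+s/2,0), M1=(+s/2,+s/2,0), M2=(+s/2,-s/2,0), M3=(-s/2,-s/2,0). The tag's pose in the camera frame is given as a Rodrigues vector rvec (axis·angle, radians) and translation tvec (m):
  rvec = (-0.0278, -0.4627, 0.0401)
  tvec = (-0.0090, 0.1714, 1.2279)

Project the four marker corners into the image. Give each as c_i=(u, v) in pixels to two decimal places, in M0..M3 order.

Intrinsics K: fx=766.0, fy=755.0, cx=308.6, cy=220.9
Marker side s = 0.176 m; corners in marker frame (Z=0):
  M0 = (-0.0880, +0.0880, 0)
  M1 = (+0.0880, +0.0880, 0)
  M2 = (+0.0880, -0.0880, 0)
  M3 = (-0.0880, -0.0880, 0)
rvec = (-0.0278, -0.4627, 0.0401), |rvec| = θ = 0.46527 rad = 26.658°
Rodrigues: sinθ=0.44866, 1−cosθ=0.10630; R = I + sinθ·[k]× + (1−cosθ)·[k]×²:
    [+0.89408 -0.03235 -0.44673]
    [+0.04499 +0.99883 +0.01770]
    [+0.44564 -0.03592 +0.89449]
t = (-0.0090, 0.1714, 1.2279) m
M0: Pc = R·M0+t = (-0.09053, +0.25534, +1.18552); u = 766.0·(-0.09053)/1.18552 + 308.6 = 250.1084, v = 755.0·(+0.25534)/1.18552 + 220.9 = 383.5122
M1: Pc = R·M1+t = (+0.06683, +0.26326, +1.26396); u = 766.0·(+0.06683)/1.26396 + 308.6 = 349.1026, v = 755.0·(+0.26326)/1.26396 + 220.9 = 378.1509
M2: Pc = R·M2+t = (+0.07253, +0.08746, +1.27028); u = 766.0·(+0.07253)/1.27028 + 308.6 = 352.3346, v = 755.0·(+0.08746)/1.27028 + 220.9 = 272.8835
M3: Pc = R·M3+t = (-0.08483, +0.07954, +1.19184); u = 766.0·(-0.08483)/1.19184 + 308.6 = 254.0782, v = 755.0·(+0.07954)/1.19184 + 220.9 = 271.2890

c0=(250.11, 383.51) c1=(349.10, 378.15) c2=(352.33, 272.88) c3=(254.08, 271.29)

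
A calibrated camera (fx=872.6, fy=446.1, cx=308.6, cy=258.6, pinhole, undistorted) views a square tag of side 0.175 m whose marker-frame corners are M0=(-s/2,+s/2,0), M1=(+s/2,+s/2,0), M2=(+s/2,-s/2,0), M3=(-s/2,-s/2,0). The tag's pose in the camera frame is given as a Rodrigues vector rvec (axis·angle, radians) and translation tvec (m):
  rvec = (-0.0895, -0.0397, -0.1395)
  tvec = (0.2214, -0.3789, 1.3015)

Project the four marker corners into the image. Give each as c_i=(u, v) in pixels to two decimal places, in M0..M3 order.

Intrinsics K: fx=872.6, fy=446.1, cx=308.6, cy=258.6
Marker side s = 0.175 m; corners in marker frame (Z=0):
  M0 = (-0.0875, +0.0875, 0)
  M1 = (+0.0875, +0.0875, 0)
  M2 = (+0.0875, -0.0875, 0)
  M3 = (-0.0875, -0.0875, 0)
rvec = (-0.0895, -0.0397, -0.1395), |rvec| = θ = 0.17043 rad = 9.765°
Rodrigues: sinθ=0.16961, 1−cosθ=0.01449; R = I + sinθ·[k]× + (1−cosθ)·[k]×²:
    [+0.98951 +0.14060 -0.03328]
    [-0.13705 +0.98630 +0.09183]
    [+0.04574 -0.08630 +0.99522]
t = (0.2214, -0.3789, 1.3015) m
M0: Pc = R·M0+t = (+0.14712, -0.28061, +1.28995); u = 872.6·(+0.14712)/1.28995 + 308.6 = 408.1214, v = 446.1·(-0.28061)/1.28995 + 258.6 = 161.5582
M1: Pc = R·M1+t = (+0.32028, -0.30459, +1.29795); u = 872.6·(+0.32028)/1.29795 + 308.6 = 523.9241, v = 446.1·(-0.30459)/1.29795 + 258.6 = 153.9133
M2: Pc = R·M2+t = (+0.29568, -0.47719, +1.31305); u = 872.6·(+0.29568)/1.31305 + 308.6 = 505.0962, v = 446.1·(-0.47719)/1.31305 + 258.6 = 96.4772
M3: Pc = R·M3+t = (+0.12252, -0.45321, +1.30505); u = 872.6·(+0.12252)/1.30505 + 308.6 = 390.5182, v = 446.1·(-0.45321)/1.30505 + 258.6 = 103.6814

c0=(408.12, 161.56) c1=(523.92, 153.91) c2=(505.10, 96.48) c3=(390.52, 103.68)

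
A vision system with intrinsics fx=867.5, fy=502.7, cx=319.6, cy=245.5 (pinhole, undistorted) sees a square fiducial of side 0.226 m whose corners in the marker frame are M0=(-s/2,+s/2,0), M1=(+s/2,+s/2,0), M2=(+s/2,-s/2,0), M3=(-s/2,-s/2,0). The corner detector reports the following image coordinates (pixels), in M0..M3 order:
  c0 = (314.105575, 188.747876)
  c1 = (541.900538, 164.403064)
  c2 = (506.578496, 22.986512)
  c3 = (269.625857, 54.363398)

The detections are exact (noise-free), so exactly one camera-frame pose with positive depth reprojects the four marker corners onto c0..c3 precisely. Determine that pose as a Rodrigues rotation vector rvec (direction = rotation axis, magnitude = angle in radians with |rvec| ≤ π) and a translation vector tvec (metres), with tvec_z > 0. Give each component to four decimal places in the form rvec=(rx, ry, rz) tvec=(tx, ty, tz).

Intrinsics K: fx=867.5, fy=502.7, cx=319.6, cy=245.5
Marker side s = 0.226 m; corners in marker frame (Z=0):
  M0 = (-0.1130, +0.1130, 0)
  M1 = (+0.1130, +0.1130, 0)
  M2 = (+0.1130, -0.1130, 0)
  M3 = (-0.1130, -0.1130, 0)
Detected image corners:
  c0 = (314.105575, 188.747876) px
  c1 = (541.900538, 164.403064) px
  c2 = (506.578496, 22.986512) px
  c3 = (269.625857, 54.363398) px
Planar DLT: solve 8×8 A·h = b for H (H[2,2]=1):
  H  [+952.64047 +261.02274 +406.10092]
  H  [-142.72138 +632.02392 +109.51972]
  H  [-0.18402 +0.20598 +1.00000]
B = K⁻¹H; ‖b₁‖=1.196217, ‖b₂‖=1.196217; λ = 2/(‖b₁‖+‖b₂‖) = 0.835969, sign → tz>0 ⇒ λ=+0.835969
r₁ = λ·B[:,0] = (+0.97469,-0.16221,-0.15384); r₂ = λ·B[:,1] = (+0.18810,+0.96694,+0.17219)
r₃ = r₁×r₂ = (+0.12082,-0.19677,+0.97298); SVD([r₁ r₂ r₃]) → R = UVᵀ:
  R  [+0.97469 +0.18810 +0.12082]
  R  [-0.16221 +0.96694 -0.19677]
  R  [-0.15384 +0.17219 +0.97298]
t = (+0.08336, -0.22613, +0.83597) m
tr R = 2.914606; θ = arccos((tr R − 1)/2) = 0.293272 rad = 16.803°
axis k = ((R−Rᵀ)₃₂, (R−Rᵀ)₁₃, (R−Rᵀ)₂₁) / (2 sinθ) = (+0.638144, +0.475043, -0.605893)
rvec = θ·k = (+0.187150, +0.139317, -0.177691)

rvec=(0.1871, 0.1393, -0.1777) tvec=(0.0834, -0.2261, 0.8360)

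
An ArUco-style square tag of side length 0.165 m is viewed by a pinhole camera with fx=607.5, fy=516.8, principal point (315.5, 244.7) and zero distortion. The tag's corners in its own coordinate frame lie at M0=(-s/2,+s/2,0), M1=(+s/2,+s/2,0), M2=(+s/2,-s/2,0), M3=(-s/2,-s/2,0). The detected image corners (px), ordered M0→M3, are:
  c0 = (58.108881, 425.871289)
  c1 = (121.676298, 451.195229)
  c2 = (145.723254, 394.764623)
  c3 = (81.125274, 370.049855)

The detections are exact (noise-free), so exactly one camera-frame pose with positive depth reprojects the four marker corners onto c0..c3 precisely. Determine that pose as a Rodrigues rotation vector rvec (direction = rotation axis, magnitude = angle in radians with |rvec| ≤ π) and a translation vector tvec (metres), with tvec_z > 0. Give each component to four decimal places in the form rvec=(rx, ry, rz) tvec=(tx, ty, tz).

rvec=(0.0621, 0.1439, 0.3669) tvec=(-0.4841, 0.4407, 1.3734)

Intrinsics K: fx=607.5, fy=516.8, cx=315.5, cy=244.7
Marker side s = 0.165 m; corners in marker frame (Z=0):
  M0 = (-0.0825, +0.0825, 0)
  M1 = (+0.0825, +0.0825, 0)
  M2 = (+0.0825, -0.0825, 0)
  M3 = (-0.0825, -0.0825, 0)
Detected image corners:
  c0 = (58.108881, 425.871289) px
  c1 = (121.676298, 451.195229) px
  c2 = (145.723254, 394.764623) px
  c3 = (81.125274, 370.049855) px
Planar DLT: solve 8×8 A·h = b for H (H[2,2]=1):
  H  [+378.82185 -136.18773 +101.34916]
  H  [+113.11430 +366.00230 +410.51923]
  H  [-0.09386 +0.06300 +1.00000]
B = K⁻¹H; ‖b₁‖=0.728123, ‖b₂‖=0.728123; λ = 2/(‖b₁‖+‖b₂‖) = 1.373395, sign → tz>0 ⇒ λ=+1.373395
r₁ = λ·B[:,0] = (+0.92336,+0.36164,-0.12891); r₂ = λ·B[:,1] = (-0.35282,+0.93168,+0.08652)
r₃ = r₁×r₂ = (+0.15139,-0.03441,+0.98787); SVD([r₁ r₂ r₃]) → R = UVᵀ:
  R  [+0.92336 -0.35282 +0.15139]
  R  [+0.36164 +0.93168 -0.03441]
  R  [-0.12891 +0.08652 +0.98787]
t = (-0.48414, +0.44066, +1.37339) m
tr R = 2.842921; θ = arccos((tr R − 1)/2) = 0.398973 rad = 22.859°
axis k = ((R−Rᵀ)₃₂, (R−Rᵀ)₁₃, (R−Rᵀ)₂₁) / (2 sinθ) = (+0.155649, +0.360776, +0.919573)
rvec = θ·k = (+0.062100, +0.143940, +0.366885)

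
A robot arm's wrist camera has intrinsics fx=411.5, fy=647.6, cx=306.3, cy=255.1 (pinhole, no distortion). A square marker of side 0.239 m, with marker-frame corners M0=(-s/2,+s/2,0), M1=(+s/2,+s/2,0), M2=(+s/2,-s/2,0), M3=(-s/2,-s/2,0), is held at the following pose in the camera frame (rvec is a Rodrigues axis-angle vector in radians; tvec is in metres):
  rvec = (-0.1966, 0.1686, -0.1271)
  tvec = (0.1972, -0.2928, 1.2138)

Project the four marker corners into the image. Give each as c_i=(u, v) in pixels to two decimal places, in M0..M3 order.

Intrinsics K: fx=411.5, fy=647.6, cx=306.3, cy=255.1
Marker side s = 0.239 m; corners in marker frame (Z=0):
  M0 = (-0.1195, +0.1195, 0)
  M1 = (+0.1195, +0.1195, 0)
  M2 = (+0.1195, -0.1195, 0)
  M3 = (-0.1195, -0.1195, 0)
rvec = (-0.1966, 0.1686, -0.1271), |rvec| = θ = 0.28850 rad = 16.530°
Rodrigues: sinθ=0.28451, 1−cosθ=0.04133; R = I + sinθ·[k]× + (1−cosθ)·[k]×²:
    [+0.97786 +0.10889 +0.17868]
    [-0.14180 +0.97279 +0.18324]
    [-0.15386 -0.20452 +0.96669]
t = (0.1972, -0.2928, 1.2138) m
M0: Pc = R·M0+t = (+0.09336, -0.15961, +1.20775); u = 411.5·(+0.09336)/1.20775 + 306.3 = 338.1084, v = 647.6·(-0.15961)/1.20775 + 255.1 = 169.5181
M1: Pc = R·M1+t = (+0.32707, -0.19350, +1.17097); u = 411.5·(+0.32707)/1.17097 + 306.3 = 421.2368, v = 647.6·(-0.19350)/1.17097 + 255.1 = 148.0873
M2: Pc = R·M2+t = (+0.30104, -0.42599, +1.21985); u = 411.5·(+0.30104)/1.21985 + 306.3 = 407.8525, v = 647.6·(-0.42599)/1.21985 + 255.1 = 28.9472
M3: Pc = R·M3+t = (+0.06733, -0.39210, +1.25663); u = 411.5·(+0.06733)/1.25663 + 306.3 = 328.3493, v = 647.6·(-0.39210)/1.25663 + 255.1 = 53.0309

c0=(338.11, 169.52) c1=(421.24, 148.09) c2=(407.85, 28.95) c3=(328.35, 53.03)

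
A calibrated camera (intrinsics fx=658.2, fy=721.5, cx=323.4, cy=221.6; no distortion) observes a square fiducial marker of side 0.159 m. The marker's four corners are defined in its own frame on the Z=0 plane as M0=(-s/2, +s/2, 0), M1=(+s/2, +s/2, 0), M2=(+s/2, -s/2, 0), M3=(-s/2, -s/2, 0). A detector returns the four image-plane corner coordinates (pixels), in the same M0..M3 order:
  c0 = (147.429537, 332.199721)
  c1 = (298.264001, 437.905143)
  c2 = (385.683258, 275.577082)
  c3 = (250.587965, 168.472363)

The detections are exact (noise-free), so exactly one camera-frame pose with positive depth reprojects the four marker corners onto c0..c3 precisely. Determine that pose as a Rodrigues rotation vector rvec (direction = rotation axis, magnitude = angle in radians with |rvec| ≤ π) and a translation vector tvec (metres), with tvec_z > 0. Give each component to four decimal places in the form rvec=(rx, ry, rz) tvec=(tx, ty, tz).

Intrinsics K: fx=658.2, fy=721.5, cx=323.4, cy=221.6
Marker side s = 0.159 m; corners in marker frame (Z=0):
  M0 = (-0.0795, +0.0795, 0)
  M1 = (+0.0795, +0.0795, 0)
  M2 = (+0.0795, -0.0795, 0)
  M3 = (-0.0795, -0.0795, 0)
Detected image corners:
  c0 = (147.429537, 332.199721) px
  c1 = (298.264001, 437.905143) px
  c2 = (385.683258, 275.577082) px
  c3 = (250.587965, 168.472363) px
Planar DLT: solve 8×8 A·h = b for H (H[2,2]=1):
  H  [+992.70800 -721.64337 +274.22720]
  H  [+776.38237 +886.36183 +302.06538]
  H  [+0.35254 -0.45743 +1.00000]
B = K⁻¹H; ‖b₁‖=1.686158, ‖b₂‖=1.686158; λ = 2/(‖b₁‖+‖b₂‖) = 0.593064, sign → tz>0 ⇒ λ=+0.593064
r₁ = λ·B[:,0] = (+0.79174,+0.57396,+0.20908); r₂ = λ·B[:,1] = (-0.51694,+0.81190,-0.27128)
r₃ = r₁×r₂ = (-0.32545,+0.10671,+0.93952); SVD([r₁ r₂ r₃]) → R = UVᵀ:
  R  [+0.79174 -0.51694 -0.32545]
  R  [+0.57396 +0.81190 +0.10671]
  R  [+0.20908 -0.27128 +0.93952]
t = (-0.04431, +0.06614, +0.59306) m
tr R = 2.543159; θ = arccos((tr R − 1)/2) = 0.689476 rad = 39.504°
axis k = ((R−Rᵀ)₃₂, (R−Rᵀ)₁₃, (R−Rᵀ)₂₁) / (2 sinθ) = (-0.297100, -0.420141, +0.857446)
rvec = θ·k = (-0.204843, -0.289677, +0.591188)

rvec=(-0.2048, -0.2897, 0.5912) tvec=(-0.0443, 0.0661, 0.5931)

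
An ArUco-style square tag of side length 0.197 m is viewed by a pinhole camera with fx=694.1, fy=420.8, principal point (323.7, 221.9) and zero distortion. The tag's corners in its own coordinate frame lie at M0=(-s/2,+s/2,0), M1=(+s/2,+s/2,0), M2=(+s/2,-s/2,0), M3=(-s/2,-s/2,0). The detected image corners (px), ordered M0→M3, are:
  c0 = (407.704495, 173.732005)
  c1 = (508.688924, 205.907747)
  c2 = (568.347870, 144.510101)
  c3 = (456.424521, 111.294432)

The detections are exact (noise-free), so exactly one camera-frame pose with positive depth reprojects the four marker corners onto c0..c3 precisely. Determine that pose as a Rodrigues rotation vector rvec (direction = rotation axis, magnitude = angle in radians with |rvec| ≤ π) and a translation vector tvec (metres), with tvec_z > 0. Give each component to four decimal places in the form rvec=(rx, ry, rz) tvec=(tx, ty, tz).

Intrinsics K: fx=694.1, fy=420.8, cx=323.7, cy=221.9
Marker side s = 0.197 m; corners in marker frame (Z=0):
  M0 = (-0.0985, +0.0985, 0)
  M1 = (+0.0985, +0.0985, 0)
  M2 = (+0.0985, -0.0985, 0)
  M3 = (-0.0985, -0.0985, 0)
Detected image corners:
  c0 = (407.704495, 173.732005) px
  c1 = (508.688924, 205.907747) px
  c2 = (568.347870, 144.510101) px
  c3 = (456.424521, 111.294432) px
Planar DLT: solve 8×8 A·h = b for H (H[2,2]=1):
  H  [+466.41633 -58.55848 +483.31714]
  H  [+142.04039 +385.08398 +159.97765]
  H  [-0.14989 +0.44531 +1.00000]
B = K⁻¹H; ‖b₁‖=0.863942, ‖b₂‖=0.863942; λ = 2/(‖b₁‖+‖b₂‖) = 1.157486, sign → tz>0 ⇒ λ=+1.157486
r₁ = λ·B[:,0] = (+0.85871,+0.48220,-0.17350); r₂ = λ·B[:,1] = (-0.33803,+0.78744,+0.51544)
r₃ = r₁×r₂ = (+0.38516,-0.38397,+0.83918); SVD([r₁ r₂ r₃]) → R = UVᵀ:
  R  [+0.85871 -0.33803 +0.38516]
  R  [+0.48220 +0.78744 -0.38397]
  R  [-0.17350 +0.51544 +0.83918]
t = (+0.26618, -0.17033, +1.15749) m
tr R = 2.485325; θ = arccos((tr R − 1)/2) = 0.733759 rad = 42.041°
axis k = ((R−Rᵀ)₃₂, (R−Rᵀ)₁₃, (R−Rᵀ)₂₁) / (2 sinθ) = (+0.671534, +0.417118, +0.612418)
rvec = θ·k = (+0.492744, +0.306064, +0.449367)

rvec=(0.4927, 0.3061, 0.4494) tvec=(0.2662, -0.1703, 1.1575)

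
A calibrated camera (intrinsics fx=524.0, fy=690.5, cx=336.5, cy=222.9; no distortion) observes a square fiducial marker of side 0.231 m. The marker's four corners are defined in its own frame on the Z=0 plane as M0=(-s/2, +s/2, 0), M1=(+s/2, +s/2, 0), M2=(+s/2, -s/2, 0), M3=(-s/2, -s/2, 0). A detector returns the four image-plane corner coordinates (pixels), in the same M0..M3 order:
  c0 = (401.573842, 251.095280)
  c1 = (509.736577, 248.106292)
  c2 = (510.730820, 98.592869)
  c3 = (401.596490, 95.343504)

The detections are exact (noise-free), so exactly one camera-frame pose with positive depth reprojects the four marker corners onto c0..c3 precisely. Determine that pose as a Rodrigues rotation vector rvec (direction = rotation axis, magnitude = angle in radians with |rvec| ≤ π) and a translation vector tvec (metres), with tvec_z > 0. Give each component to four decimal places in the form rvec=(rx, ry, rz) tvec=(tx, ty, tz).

rvec=(0.0409, -0.1866, -0.0088) tvec=(0.2410, -0.0747, 1.0477)

Intrinsics K: fx=524.0, fy=690.5, cx=336.5, cy=222.9
Marker side s = 0.231 m; corners in marker frame (Z=0):
  M0 = (-0.1155, +0.1155, 0)
  M1 = (+0.1155, +0.1155, 0)
  M2 = (+0.1155, -0.1155, 0)
  M3 = (-0.1155, -0.1155, 0)
Detected image corners:
  c0 = (401.573842, 251.095280) px
  c1 = (509.736577, 248.106292) px
  c2 = (510.730820, 98.592869) px
  c3 = (401.596490, 95.343504) px
Planar DLT: solve 8×8 A·h = b for H (H[2,2]=1):
  H  [+550.98075 +15.78271 +457.01822]
  H  [+31.15595 +667.32299 +173.63434]
  H  [+0.17690 +0.03954 +1.00000]
B = K⁻¹H; ‖b₁‖=0.954502, ‖b₂‖=0.954502; λ = 2/(‖b₁‖+‖b₂‖) = 1.047667, sign → tz>0 ⇒ λ=+1.047667
r₁ = λ·B[:,0] = (+0.98260,-0.01256,+0.18533); r₂ = λ·B[:,1] = (+0.00495,+0.99913,+0.04142)
r₃ = r₁×r₂ = (-0.18569,-0.03979,+0.98180); SVD([r₁ r₂ r₃]) → R = UVᵀ:
  R  [+0.98260 +0.00495 -0.18569]
  R  [-0.01256 +0.99913 -0.03979]
  R  [+0.18533 +0.04142 +0.98180]
t = (+0.24096, -0.07475, +1.04767) m
tr R = 2.963527; θ = arccos((tr R − 1)/2) = 0.191269 rad = 10.959°
axis k = ((R−Rᵀ)₃₂, (R−Rᵀ)₁₃, (R−Rᵀ)₂₁) / (2 sinθ) = (+0.213595, -0.975836, -0.046050)
rvec = θ·k = (+0.040854, -0.186648, -0.008808)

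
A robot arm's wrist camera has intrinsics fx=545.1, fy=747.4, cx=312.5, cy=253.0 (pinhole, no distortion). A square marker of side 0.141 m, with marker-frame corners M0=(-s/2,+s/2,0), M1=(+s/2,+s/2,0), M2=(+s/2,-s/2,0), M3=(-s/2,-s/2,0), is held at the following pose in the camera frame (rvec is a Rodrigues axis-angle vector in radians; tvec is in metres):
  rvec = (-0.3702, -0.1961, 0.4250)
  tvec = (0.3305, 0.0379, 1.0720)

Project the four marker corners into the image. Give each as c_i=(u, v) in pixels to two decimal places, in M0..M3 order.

c0=(439.59, 301.17) c1=(503.03, 344.08) c2=(518.92, 259.06) c3=(458.90, 217.11)

Intrinsics K: fx=545.1, fy=747.4, cx=312.5, cy=253.0
Marker side s = 0.141 m; corners in marker frame (Z=0):
  M0 = (-0.0705, +0.0705, 0)
  M1 = (+0.0705, +0.0705, 0)
  M2 = (+0.0705, -0.0705, 0)
  M3 = (-0.0705, -0.0705, 0)
rvec = (-0.3702, -0.1961, 0.4250), |rvec| = θ = 0.59676 rad = 34.192°
Rodrigues: sinθ=0.56197, 1−cosθ=0.17284; R = I + sinθ·[k]× + (1−cosθ)·[k]×²:
    [+0.89367 -0.36499 -0.26103]
    [+0.43545 +0.84582 +0.30817]
    [+0.10831 -0.38906 +0.91482]
t = (0.3305, 0.0379, 1.0720) m
M0: Pc = R·M0+t = (+0.24176, +0.06683, +1.03694); u = 545.1·(+0.24176)/1.03694 + 312.5 = 439.5917, v = 747.4·(+0.06683)/1.03694 + 253.0 = 301.1703
M1: Pc = R·M1+t = (+0.36777, +0.12823, +1.05221); u = 545.1·(+0.36777)/1.05221 + 312.5 = 503.0260, v = 747.4·(+0.12823)/1.05221 + 253.0 = 344.0838
M2: Pc = R·M2+t = (+0.41924, +0.00897, +1.10706); u = 545.1·(+0.41924)/1.10706 + 312.5 = 518.9245, v = 747.4·(+0.00897)/1.10706 + 253.0 = 259.0552
M3: Pc = R·M3+t = (+0.29323, -0.05243, +1.09179); u = 545.1·(+0.29323)/1.09179 + 312.5 = 458.8998, v = 747.4·(-0.05243)/1.09179 + 253.0 = 217.1085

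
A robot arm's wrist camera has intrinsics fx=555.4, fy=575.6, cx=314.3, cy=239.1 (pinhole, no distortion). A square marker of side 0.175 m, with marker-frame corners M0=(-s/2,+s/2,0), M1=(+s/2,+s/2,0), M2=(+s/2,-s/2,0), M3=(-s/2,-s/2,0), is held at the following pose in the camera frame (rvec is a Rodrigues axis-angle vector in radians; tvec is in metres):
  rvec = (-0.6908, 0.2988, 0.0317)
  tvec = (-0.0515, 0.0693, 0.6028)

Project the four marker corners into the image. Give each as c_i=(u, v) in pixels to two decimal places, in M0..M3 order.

Intrinsics K: fx=555.4, fy=575.6, cx=314.3, cy=239.1
Marker side s = 0.175 m; corners in marker frame (Z=0):
  M0 = (-0.0875, +0.0875, 0)
  M1 = (+0.0875, +0.0875, 0)
  M2 = (+0.0875, -0.0875, 0)
  M3 = (-0.0875, -0.0875, 0)
rvec = (-0.6908, 0.2988, 0.0317), |rvec| = θ = 0.75332 rad = 43.162°
Rodrigues: sinθ=0.68406, 1−cosθ=0.27058; R = I + sinθ·[k]× + (1−cosθ)·[k]×²:
    [+0.95695 -0.12720 +0.26089]
    [-0.06963 +0.77199 +0.63181]
    [-0.28177 -0.62278 +0.72990]
t = (-0.0515, 0.0693, 0.6028) m
M0: Pc = R·M0+t = (-0.14636, +0.14294, +0.57296); u = 555.4·(-0.14636)/0.57296 + 314.3 = 172.4228, v = 575.6·(+0.14294)/0.57296 + 239.1 = 382.7000
M1: Pc = R·M1+t = (+0.02110, +0.13076, +0.52365); u = 555.4·(+0.02110)/0.52365 + 314.3 = 336.6825, v = 575.6·(+0.13076)/0.52365 + 239.1 = 382.8280
M2: Pc = R·M2+t = (+0.04336, -0.00434, +0.63264); u = 555.4·(+0.04336)/0.63264 + 314.3 = 352.3693, v = 575.6·(-0.00434)/0.63264 + 239.1 = 235.1496
M3: Pc = R·M3+t = (-0.12410, +0.00784, +0.68195); u = 555.4·(-0.12410)/0.68195 + 314.3 = 213.2265, v = 575.6·(+0.00784)/0.68195 + 239.1 = 245.7203

c0=(172.42, 382.70) c1=(336.68, 382.83) c2=(352.37, 235.15) c3=(213.23, 245.72)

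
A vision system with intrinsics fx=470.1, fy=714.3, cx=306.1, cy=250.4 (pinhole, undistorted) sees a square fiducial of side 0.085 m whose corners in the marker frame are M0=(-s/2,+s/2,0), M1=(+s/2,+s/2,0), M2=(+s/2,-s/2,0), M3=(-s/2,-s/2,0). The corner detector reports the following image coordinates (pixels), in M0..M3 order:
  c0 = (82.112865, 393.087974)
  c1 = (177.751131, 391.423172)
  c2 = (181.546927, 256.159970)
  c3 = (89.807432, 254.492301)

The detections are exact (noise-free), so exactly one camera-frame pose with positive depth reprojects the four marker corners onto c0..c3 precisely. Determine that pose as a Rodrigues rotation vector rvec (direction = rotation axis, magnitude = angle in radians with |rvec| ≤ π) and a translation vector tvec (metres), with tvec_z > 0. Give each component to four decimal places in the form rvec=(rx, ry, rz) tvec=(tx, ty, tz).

rvec=(-0.2113, -0.1282, -0.0002) tvec=(-0.1628, 0.0447, 0.4432)

Intrinsics K: fx=470.1, fy=714.3, cx=306.1, cy=250.4
Marker side s = 0.085 m; corners in marker frame (Z=0):
  M0 = (-0.0425, +0.0425, 0)
  M1 = (+0.0425, +0.0425, 0)
  M2 = (+0.0425, -0.0425, 0)
  M3 = (-0.0425, -0.0425, 0)
Detected image corners:
  c0 = (82.112865, 393.087974) px
  c1 = (177.751131, 391.423172) px
  c2 = (181.546927, 256.159970) px
  c3 = (89.807432, 254.492301) px
Planar DLT: solve 8×8 A·h = b for H (H[2,2]=1):
  H  [+1139.78722 -129.99755 +133.43225]
  H  [+93.11928 +1457.86066 +322.41741]
  H  [+0.28632 -0.47202 +1.00000]
B = K⁻¹H; ‖b₁‖=2.256566, ‖b₂‖=2.256566; λ = 2/(‖b₁‖+‖b₂‖) = 0.443151, sign → tz>0 ⇒ λ=+0.443151
r₁ = λ·B[:,0] = (+0.99183,+0.01329,+0.12688); r₂ = λ·B[:,1] = (+0.01366,+0.97778,-0.20918)
r₃ = r₁×r₂ = (-0.12685,+0.20920,+0.96961); SVD([r₁ r₂ r₃]) → R = UVᵀ:
  R  [+0.99183 +0.01366 -0.12685]
  R  [+0.01329 +0.97778 +0.20920]
  R  [+0.12688 -0.20918 +0.96961]
t = (-0.16277, +0.04468, +0.44315) m
tr R = 2.939222; θ = arccos((tr R − 1)/2) = 0.247160 rad = 14.161°
axis k = ((R−Rᵀ)₃₂, (R−Rᵀ)₁₃, (R−Rᵀ)₂₁) / (2 sinθ) = (-0.855043, -0.518556, -0.000747)
rvec = θ·k = (-0.211333, -0.128166, -0.000185)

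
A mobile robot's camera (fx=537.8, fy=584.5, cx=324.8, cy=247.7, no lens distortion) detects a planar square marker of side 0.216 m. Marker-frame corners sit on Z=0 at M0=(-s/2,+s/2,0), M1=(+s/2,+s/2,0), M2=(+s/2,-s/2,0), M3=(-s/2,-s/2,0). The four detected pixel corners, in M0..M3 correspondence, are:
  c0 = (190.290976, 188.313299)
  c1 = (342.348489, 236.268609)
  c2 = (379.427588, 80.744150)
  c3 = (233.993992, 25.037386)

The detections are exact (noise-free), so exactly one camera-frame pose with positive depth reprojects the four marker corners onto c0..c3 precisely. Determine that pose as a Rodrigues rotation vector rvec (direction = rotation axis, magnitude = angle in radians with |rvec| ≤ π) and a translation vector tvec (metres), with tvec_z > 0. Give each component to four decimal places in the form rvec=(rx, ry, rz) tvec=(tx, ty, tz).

Intrinsics K: fx=537.8, fy=584.5, cx=324.8, cy=247.7
Marker side s = 0.216 m; corners in marker frame (Z=0):
  M0 = (-0.1080, +0.1080, 0)
  M1 = (+0.1080, +0.1080, 0)
  M2 = (+0.1080, -0.1080, 0)
  M3 = (-0.1080, -0.1080, 0)
Detected image corners:
  c0 = (190.290976, 188.313299) px
  c1 = (342.348489, 236.268609) px
  c2 = (379.427588, 80.744150) px
  c3 = (233.993992, 25.037386) px
Planar DLT: solve 8×8 A·h = b for H (H[2,2]=1):
  H  [+765.33595 -224.73362 +288.96232]
  H  [+275.81299 +719.77380 +132.19517]
  H  [+0.26847 -0.13327 +1.00000]
B = K⁻¹H; ‖b₁‖=1.338023, ‖b₂‖=1.338023; λ = 2/(‖b₁‖+‖b₂‖) = 0.747371, sign → tz>0 ⇒ λ=+0.747371
r₁ = λ·B[:,0] = (+0.94240,+0.26764,+0.20064); r₂ = λ·B[:,1] = (-0.25216,+0.96255,-0.09960)
r₃ = r₁×r₂ = (-0.21979,+0.04327,+0.97459); SVD([r₁ r₂ r₃]) → R = UVᵀ:
  R  [+0.94240 -0.25216 -0.21979]
  R  [+0.26764 +0.96255 +0.04327]
  R  [+0.20064 -0.09960 +0.97459]
t = (-0.04980, -0.14769, +0.74737) m
tr R = 2.879532; θ = arccos((tr R − 1)/2) = 0.348852 rad = 19.988°
axis k = ((R−Rᵀ)₃₂, (R−Rᵀ)₁₃, (R−Rᵀ)₂₁) / (2 sinθ) = (-0.208980, -0.614990, +0.760338)
rvec = θ·k = (-0.072903, -0.214540, +0.265245)

rvec=(-0.0729, -0.2145, 0.2652) tvec=(-0.0498, -0.1477, 0.7474)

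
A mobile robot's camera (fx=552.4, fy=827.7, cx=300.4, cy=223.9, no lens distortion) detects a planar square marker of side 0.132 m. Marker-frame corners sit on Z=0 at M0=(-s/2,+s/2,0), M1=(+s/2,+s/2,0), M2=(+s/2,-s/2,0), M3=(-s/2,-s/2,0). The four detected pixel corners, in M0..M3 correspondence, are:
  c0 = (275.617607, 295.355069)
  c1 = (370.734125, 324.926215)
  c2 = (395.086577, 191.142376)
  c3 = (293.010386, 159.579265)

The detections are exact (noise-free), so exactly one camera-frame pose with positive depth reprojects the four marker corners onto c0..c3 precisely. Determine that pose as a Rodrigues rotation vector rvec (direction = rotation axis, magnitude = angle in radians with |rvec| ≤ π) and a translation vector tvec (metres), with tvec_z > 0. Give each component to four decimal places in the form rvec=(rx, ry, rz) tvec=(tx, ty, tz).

Intrinsics K: fx=552.4, fy=827.7, cx=300.4, cy=223.9
Marker side s = 0.132 m; corners in marker frame (Z=0):
  M0 = (-0.0660, +0.0660, 0)
  M1 = (+0.0660, +0.0660, 0)
  M2 = (+0.0660, -0.0660, 0)
  M3 = (-0.0660, -0.0660, 0)
Detected image corners:
  c0 = (275.617607, 295.355069) px
  c1 = (370.734125, 324.926215) px
  c2 = (395.086577, 191.142376) px
  c3 = (293.010386, 159.579265) px
Planar DLT: solve 8×8 A·h = b for H (H[2,2]=1):
  H  [+743.05022 +19.66241 +333.21622]
  H  [+229.14654 +1150.41892 +245.11184]
  H  [-0.00889 +0.53287 +1.00000]
B = K⁻¹H; ‖b₁‖=1.378572, ‖b₂‖=1.378572; λ = 2/(‖b₁‖+‖b₂‖) = 0.725388, sign → tz>0 ⇒ λ=+0.725388
r₁ = λ·B[:,0] = (+0.97925,+0.20257,-0.00645); r₂ = λ·B[:,1] = (-0.18438,+0.90365,+0.38654)
r₃ = r₁×r₂ = (+0.08412,-0.37733,+0.92225); SVD([r₁ r₂ r₃]) → R = UVᵀ:
  R  [+0.97925 -0.18438 +0.08412]
  R  [+0.20257 +0.90365 -0.37733]
  R  [-0.00645 +0.38654 +0.92225]
t = (+0.04309, +0.01859, +0.72539) m
tr R = 2.805151; θ = arccos((tr R − 1)/2) = 0.445081 rad = 25.501°
axis k = ((R−Rᵀ)₃₂, (R−Rᵀ)₁₃, (R−Rᵀ)₂₁) / (2 sinθ) = (+0.887124, +0.105185, +0.449386)
rvec = θ·k = (+0.394842, +0.046816, +0.200013)

rvec=(0.3948, 0.0468, 0.2000) tvec=(0.0431, 0.0186, 0.7254)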